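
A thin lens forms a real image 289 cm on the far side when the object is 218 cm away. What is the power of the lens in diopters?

d_i = +289 cm.
1/f = 1/d_o + 1/d_i = 1/(218) + 1/(289) = 0.008047 cm⁻¹.
f = 124.3 cm = 1.243 m, so P = 1/f = +0.805 D.

P = +0.805 D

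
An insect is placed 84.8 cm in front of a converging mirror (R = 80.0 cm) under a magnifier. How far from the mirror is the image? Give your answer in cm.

75.7 cm

f = R/2 = 80.0/2 = 40.00 cm.
Mirror equation: 1/s_i = 1/f − 1/s_o = 1/(40.00) − 1/(84.8) = 0.02500 − 0.01179 = 0.01321, so s_i = 75.7 cm.
The image is real, inverted and reduced, in front of the mirror.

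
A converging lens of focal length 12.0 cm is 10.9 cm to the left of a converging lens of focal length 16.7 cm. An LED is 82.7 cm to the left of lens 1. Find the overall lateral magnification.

Lens 1: 1/d_i1 = 1/(12.0) − 1/(82.7) = 0.07124, so d_i1 = 14.04 cm; m₁ = −d_i1/d_o1 = -0.1698.
d_o2 = 10.9 − (14.04) = -3.140 cm (virtual object).
Lens 2: 1/d_i2 = 1/(16.7) − 1/(-3.140) = 0.3784, so d_i2 = 2.643 cm; m₂ = −d_i2/d_o2 = +0.8417.
m = m₁·m₂ = (-0.1698)(+0.8417) = -0.143.

m = -0.143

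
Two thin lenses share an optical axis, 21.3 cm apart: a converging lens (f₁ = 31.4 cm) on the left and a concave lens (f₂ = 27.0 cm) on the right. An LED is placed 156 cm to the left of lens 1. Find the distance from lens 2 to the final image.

Lens 1: 1/d_i1 = 1/f₁ − 1/d_o1 = 1/(31.4) − 1/(156) = 0.02544, so d_i1 = 39.31 cm.
The intermediate image is 39.31 cm to the right of lens 1, which lies 18.01 cm to the right of lens 2 — a virtual object — so d_o2 = −18.01 cm.
Lens 2 is diverging, so f₂ = −27.0 cm.
Lens 2: 1/d_i2 = 1/f₂ − 1/d_o2 = 1/(-27.0) − 1/(-18.01) = 0.01849, so d_i2 = 54.1 cm.
The final image is real, 54.1 cm to the right of lens 2 (overall magnification ≈ -0.76).

54.1 cm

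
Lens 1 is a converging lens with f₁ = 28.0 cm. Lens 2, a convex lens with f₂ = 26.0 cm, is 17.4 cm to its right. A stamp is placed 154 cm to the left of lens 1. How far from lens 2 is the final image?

10.2 cm

Lens 1: 1/d_i1 = 1/f₁ − 1/d_o1 = 1/(28.0) − 1/(154) = 0.02922, so d_i1 = 34.22 cm.
The intermediate image is 34.22 cm to the right of lens 1, which lies 16.82 cm to the right of lens 2 — a virtual object — so d_o2 = −16.82 cm.
Lens 2: 1/d_i2 = 1/f₂ − 1/d_o2 = 1/(26.0) − 1/(-16.82) = 0.09791, so d_i2 = 10.2 cm.
The final image is real, 10.2 cm to the right of lens 2 (overall magnification ≈ -0.13).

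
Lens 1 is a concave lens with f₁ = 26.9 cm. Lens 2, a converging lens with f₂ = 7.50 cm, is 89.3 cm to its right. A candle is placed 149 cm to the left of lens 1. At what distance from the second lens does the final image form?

8.04 cm

Lens 1 is diverging, so f₁ = −26.9 cm.
Lens 1: 1/d_i1 = 1/f₁ − 1/d_o1 = 1/(-26.9) − 1/(149) = -0.04389, so d_i1 = -22.79 cm.
The intermediate image is 22.79 cm to the left of lens 1 (virtual), which is 89.3 − (-22.79) = 112.1 cm to the left of lens 2, so d_o2 = +112.1 cm.
Lens 2: 1/d_i2 = 1/f₂ − 1/d_o2 = 1/(7.50) − 1/(112.1) = 0.1244, so d_i2 = 8.04 cm.
The final image is real, 8.04 cm to the right of lens 2 (overall magnification ≈ -0.011).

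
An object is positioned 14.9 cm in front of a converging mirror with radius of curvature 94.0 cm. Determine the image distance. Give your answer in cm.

21.8 cm

f = R/2 = 94.0/2 = 47.00 cm.
Mirror equation: 1/v = 1/f − 1/u = 1/(47.00) − 1/(14.9) = 0.02128 − 0.06711 = -0.04584, so v = -21.8 cm.
The image is virtual, upright and enlarged, behind the mirror.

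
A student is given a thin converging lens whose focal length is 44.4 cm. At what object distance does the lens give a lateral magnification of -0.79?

m = −d_i/d_o ⇒ d_i = −m·d_o.
1/f = 1/d_o + 1/d_i = 1/d_o − 1/(m·d_o) = (1 − 1/m)/d_o, so d_o = f(1 − 1/m) = (44.40)(1 − 1/(-0.79)) = 101 cm.

101 cm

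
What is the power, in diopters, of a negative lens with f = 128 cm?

P = -0.781 D

For a negative lens, f = −128 cm.
f = -128 cm = -1.28 m.
P = 1/f = 1/(-1.28 m) = -0.781 D.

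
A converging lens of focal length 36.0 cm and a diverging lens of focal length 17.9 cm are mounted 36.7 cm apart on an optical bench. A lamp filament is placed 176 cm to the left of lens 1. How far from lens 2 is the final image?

16.4 cm

Lens 1: 1/d_i1 = 1/f₁ − 1/d_o1 = 1/(36.0) − 1/(176) = 0.02210, so d_i1 = 45.26 cm.
The intermediate image is 45.26 cm to the right of lens 1, which lies 8.560 cm to the right of lens 2 — a virtual object — so d_o2 = −8.560 cm.
Lens 2 is diverging, so f₂ = −17.9 cm.
Lens 2: 1/d_i2 = 1/f₂ − 1/d_o2 = 1/(-17.9) − 1/(-8.560) = 0.06096, so d_i2 = 16.4 cm.
The final image is real, 16.4 cm to the right of lens 2 (overall magnification ≈ -0.49).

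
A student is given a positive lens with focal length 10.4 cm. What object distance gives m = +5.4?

m = −d_i/d_o ⇒ d_i = −m·d_o.
1/f = 1/d_o + 1/d_i = 1/d_o − 1/(m·d_o) = (1 − 1/m)/d_o, so d_o = f(1 − 1/m) = (10.40)(1 − 1/(+5.4)) = 8.47 cm.

8.47 cm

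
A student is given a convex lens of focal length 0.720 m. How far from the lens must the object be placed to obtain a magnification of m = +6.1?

0.602 m

m = −d_i/d_o ⇒ d_i = −m·d_o.
1/f = 1/d_o + 1/d_i = 1/d_o − 1/(m·d_o) = (1 − 1/m)/d_o, so d_o = f(1 − 1/m) = (0.7200)(1 − 1/(+6.1)) = 0.602 m.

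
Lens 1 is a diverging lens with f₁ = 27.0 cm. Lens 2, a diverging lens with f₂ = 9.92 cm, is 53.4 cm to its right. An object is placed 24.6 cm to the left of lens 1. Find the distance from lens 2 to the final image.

Lens 1 is diverging, so f₁ = −27.0 cm.
Lens 1: 1/d_i1 = 1/f₁ − 1/d_o1 = 1/(-27.0) − 1/(24.6) = -0.07769, so d_i1 = -12.87 cm.
The intermediate image is 12.87 cm to the left of lens 1 (virtual), which is 53.4 − (-12.87) = 66.27 cm to the left of lens 2, so d_o2 = +66.27 cm.
Lens 2 is diverging, so f₂ = −9.92 cm.
Lens 2: 1/d_i2 = 1/f₂ − 1/d_o2 = 1/(-9.92) − 1/(66.27) = -0.1159, so d_i2 = -8.63 cm.
The final image is virtual, 8.63 cm to the left of lens 2 (overall magnification ≈ 0.068).

8.63 cm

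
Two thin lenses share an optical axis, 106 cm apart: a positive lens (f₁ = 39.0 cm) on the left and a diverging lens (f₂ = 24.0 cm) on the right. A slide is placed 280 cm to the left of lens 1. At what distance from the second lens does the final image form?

Lens 1: 1/d_i1 = 1/f₁ − 1/d_o1 = 1/(39.0) − 1/(280) = 0.02207, so d_i1 = 45.31 cm.
The intermediate image is 45.31 cm to the right of lens 1, which is 106 − (45.31) = 60.69 cm to the left of lens 2, so d_o2 = +60.69 cm.
Lens 2 is diverging, so f₂ = −24.0 cm.
Lens 2: 1/d_i2 = 1/f₂ − 1/d_o2 = 1/(-24.0) − 1/(60.69) = -0.05814, so d_i2 = -17.2 cm.
The final image is virtual, 17.2 cm to the left of lens 2 (overall magnification ≈ -0.046).

17.2 cm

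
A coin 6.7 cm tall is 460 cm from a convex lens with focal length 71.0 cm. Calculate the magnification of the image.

m = -0.183

1/d_i = 1/f − 1/d_o = 1/(71.00) − 1/(460) = 0.01191, so d_i = 83.96 cm.
m = −d_i/d_o = −(83.96)/(460) = -0.183.
The image is real, inverted and reduced, on the far side of the lens.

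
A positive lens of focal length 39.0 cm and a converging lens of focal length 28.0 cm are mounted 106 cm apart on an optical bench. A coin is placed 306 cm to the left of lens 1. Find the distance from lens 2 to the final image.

51.5 cm

Lens 1: 1/d_i1 = 1/f₁ − 1/d_o1 = 1/(39.0) − 1/(306) = 0.02237, so d_i1 = 44.70 cm.
The intermediate image is 44.70 cm to the right of lens 1, which is 106 − (44.70) = 61.30 cm to the left of lens 2, so d_o2 = +61.30 cm.
Lens 2: 1/d_i2 = 1/f₂ − 1/d_o2 = 1/(28.0) − 1/(61.30) = 0.01940, so d_i2 = 51.5 cm.
The final image is real, 51.5 cm to the right of lens 2 (overall magnification ≈ 0.12).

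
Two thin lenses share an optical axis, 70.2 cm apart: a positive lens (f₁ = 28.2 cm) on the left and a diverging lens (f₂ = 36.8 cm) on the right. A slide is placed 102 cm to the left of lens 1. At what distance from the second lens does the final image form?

16.9 cm

Lens 1: 1/d_i1 = 1/f₁ − 1/d_o1 = 1/(28.2) − 1/(102) = 0.02566, so d_i1 = 38.98 cm.
The intermediate image is 38.98 cm to the right of lens 1, which is 70.2 − (38.98) = 31.22 cm to the left of lens 2, so d_o2 = +31.22 cm.
Lens 2 is diverging, so f₂ = −36.8 cm.
Lens 2: 1/d_i2 = 1/f₂ − 1/d_o2 = 1/(-36.8) − 1/(31.22) = -0.05920, so d_i2 = -16.9 cm.
The final image is virtual, 16.9 cm to the left of lens 2 (overall magnification ≈ -0.21).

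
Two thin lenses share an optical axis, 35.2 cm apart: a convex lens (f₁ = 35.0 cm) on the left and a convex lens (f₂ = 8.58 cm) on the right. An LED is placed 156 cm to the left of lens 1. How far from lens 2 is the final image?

Lens 1: 1/d_i1 = 1/f₁ − 1/d_o1 = 1/(35.0) − 1/(156) = 0.02216, so d_i1 = 45.12 cm.
The intermediate image is 45.12 cm to the right of lens 1, which lies 9.920 cm to the right of lens 2 — a virtual object — so d_o2 = −9.920 cm.
Lens 2: 1/d_i2 = 1/f₂ − 1/d_o2 = 1/(8.58) − 1/(-9.920) = 0.2174, so d_i2 = 4.60 cm.
The final image is real, 4.60 cm to the right of lens 2 (overall magnification ≈ -0.13).

4.60 cm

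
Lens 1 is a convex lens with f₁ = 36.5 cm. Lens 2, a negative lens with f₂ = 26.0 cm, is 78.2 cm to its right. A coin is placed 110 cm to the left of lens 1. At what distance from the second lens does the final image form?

12.4 cm

Lens 1: 1/d_i1 = 1/f₁ − 1/d_o1 = 1/(36.5) − 1/(110) = 0.01831, so d_i1 = 54.63 cm.
The intermediate image is 54.63 cm to the right of lens 1, which is 78.2 − (54.63) = 23.57 cm to the left of lens 2, so d_o2 = +23.57 cm.
Lens 2 is diverging, so f₂ = −26.0 cm.
Lens 2: 1/d_i2 = 1/f₂ − 1/d_o2 = 1/(-26.0) − 1/(23.57) = -0.08089, so d_i2 = -12.4 cm.
The final image is virtual, 12.4 cm to the left of lens 2 (overall magnification ≈ -0.26).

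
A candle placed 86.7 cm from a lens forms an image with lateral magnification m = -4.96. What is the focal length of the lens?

f = 72.2 cm (converging)

m = −d_i/d_o ⇒ d_i = −m·d_o = −(-4.96)·(86.7) = 430.0 cm.
1/f = 1/d_o + 1/d_i = 1/(86.7) + 1/(430.0) = 0.01386, so f = 72.2 cm.
Since f is positive, the lens is converging.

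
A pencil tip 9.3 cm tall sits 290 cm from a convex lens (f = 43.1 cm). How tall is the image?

1/d_i = 1/f − 1/d_o = 1/(43.10) − 1/(290) = 0.01975, so d_i = 50.62 cm.
m = −d_i/d_o = -0.1746.
|h_i| = |m|·h_o = 0.1746 × 9.3 = 1.62 cm. The image is real, inverted and reduced, on the far side of the lens.

1.62 cm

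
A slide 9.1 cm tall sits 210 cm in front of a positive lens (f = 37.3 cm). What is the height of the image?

1.97 cm

1/d_i = 1/f − 1/d_o = 1/(37.30) − 1/(210) = 0.02205, so d_i = 45.36 cm.
m = −d_i/d_o = -0.2160.
|h_i| = |m|·h_o = 0.2160 × 9.1 = 1.97 cm. The image is real, inverted and reduced, on the far side of the lens.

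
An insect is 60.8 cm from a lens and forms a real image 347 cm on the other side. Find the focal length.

f = 51.7 cm (converging)

Real image ⇒ d_i = +347 cm.
1/f = 1/d_o + 1/d_i = 1/(60.8) + 1/(347) = 0.01933, so f = 51.7 cm.
Since f is positive, the lens is converging.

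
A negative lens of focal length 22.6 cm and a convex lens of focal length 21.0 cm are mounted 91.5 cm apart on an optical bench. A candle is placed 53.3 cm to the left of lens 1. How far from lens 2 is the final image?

26.1 cm

Lens 1 is diverging, so f₁ = −22.6 cm.
Lens 1: 1/d_i1 = 1/f₁ − 1/d_o1 = 1/(-22.6) − 1/(53.3) = -0.06301, so d_i1 = -15.87 cm.
The intermediate image is 15.87 cm to the left of lens 1 (virtual), which is 91.5 − (-15.87) = 107.4 cm to the left of lens 2, so d_o2 = +107.4 cm.
Lens 2: 1/d_i2 = 1/f₂ − 1/d_o2 = 1/(21.0) − 1/(107.4) = 0.03831, so d_i2 = 26.1 cm.
The final image is real, 26.1 cm to the right of lens 2 (overall magnification ≈ -0.072).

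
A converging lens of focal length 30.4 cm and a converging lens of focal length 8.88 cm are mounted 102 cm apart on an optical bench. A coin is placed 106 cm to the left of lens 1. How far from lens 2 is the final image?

Lens 1: 1/d_i1 = 1/f₁ − 1/d_o1 = 1/(30.4) − 1/(106) = 0.02346, so d_i1 = 42.62 cm.
The intermediate image is 42.62 cm to the right of lens 1, which is 102 − (42.62) = 59.38 cm to the left of lens 2, so d_o2 = +59.38 cm.
Lens 2: 1/d_i2 = 1/f₂ − 1/d_o2 = 1/(8.88) − 1/(59.38) = 0.09577, so d_i2 = 10.4 cm.
The final image is real, 10.4 cm to the right of lens 2 (overall magnification ≈ 0.071).

10.4 cm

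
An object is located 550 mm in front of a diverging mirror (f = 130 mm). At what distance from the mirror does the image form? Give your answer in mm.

For a diverging mirror, f = -130 mm.
Mirror equation: 1/v = 1/f − 1/u = 1/(-130.0) − 1/(550) = -0.007692 − 0.001818 = -0.009510, so v = -105 mm.
The image is virtual, upright and reduced, behind the mirror.

105 mm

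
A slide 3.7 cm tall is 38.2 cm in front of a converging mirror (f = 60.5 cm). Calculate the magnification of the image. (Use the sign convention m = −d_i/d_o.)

1/d_i = 1/f − 1/d_o = 1/(60.50) − 1/(38.2) = -0.009649, so d_i = -103.6 cm.
m = −d_i/d_o = −(-103.6)/(38.2) = +2.71.
The image is virtual, upright and enlarged, behind the mirror.

m = +2.71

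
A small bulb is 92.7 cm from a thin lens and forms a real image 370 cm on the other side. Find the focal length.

f = 74.1 cm (converging)

Real image ⇒ d_i = +370 cm.
1/f = 1/d_o + 1/d_i = 1/(92.7) + 1/(370) = 0.01349, so f = 74.1 cm.
Since f is positive, the thin lens is converging.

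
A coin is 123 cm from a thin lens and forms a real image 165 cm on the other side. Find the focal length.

Real image ⇒ d_i = +165 cm.
1/f = 1/d_o + 1/d_i = 1/(123) + 1/(165) = 0.01419, so f = 70.5 cm.
Since f is positive, the thin lens is converging.

f = 70.5 cm (converging)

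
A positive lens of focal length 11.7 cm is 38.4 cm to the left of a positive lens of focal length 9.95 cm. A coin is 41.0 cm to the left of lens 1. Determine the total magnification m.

m = +0.329

Lens 1: 1/d_i1 = 1/(11.7) − 1/(41.0) = 0.06108, so d_i1 = 16.37 cm; m₁ = −d_i1/d_o1 = -0.3993.
d_o2 = 38.4 − (16.37) = 22.03 cm.
Lens 2: 1/d_i2 = 1/(9.95) − 1/(22.03) = 0.05511, so d_i2 = 18.15 cm; m₂ = −d_i2/d_o2 = -0.8237.
m = m₁·m₂ = (-0.3993)(-0.8237) = +0.329.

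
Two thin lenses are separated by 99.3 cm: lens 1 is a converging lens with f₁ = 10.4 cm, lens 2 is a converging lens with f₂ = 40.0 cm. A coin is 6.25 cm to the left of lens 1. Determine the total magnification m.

m = -1.34

Lens 1: 1/d_i1 = 1/(10.4) − 1/(6.25) = -0.06385, so d_i1 = -15.66 cm; m₁ = −d_i1/d_o1 = +2.506.
d_o2 = 99.3 − (-15.66) = 115.0 cm.
Lens 2: 1/d_i2 = 1/(40.0) − 1/(115.0) = 0.01630, so d_i2 = 61.33 cm; m₂ = −d_i2/d_o2 = -0.5333.
m = m₁·m₂ = (+2.506)(-0.5333) = -1.34.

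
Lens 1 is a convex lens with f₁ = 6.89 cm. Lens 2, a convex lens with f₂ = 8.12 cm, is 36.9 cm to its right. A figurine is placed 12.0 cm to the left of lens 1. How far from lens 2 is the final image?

13.4 cm

Lens 1: 1/d_i1 = 1/f₁ − 1/d_o1 = 1/(6.89) − 1/(12.0) = 0.06180, so d_i1 = 16.18 cm.
The intermediate image is 16.18 cm to the right of lens 1, which is 36.9 − (16.18) = 20.72 cm to the left of lens 2, so d_o2 = +20.72 cm.
Lens 2: 1/d_i2 = 1/f₂ − 1/d_o2 = 1/(8.12) − 1/(20.72) = 0.07489, so d_i2 = 13.4 cm.
The final image is real, 13.4 cm to the right of lens 2 (overall magnification ≈ 0.87).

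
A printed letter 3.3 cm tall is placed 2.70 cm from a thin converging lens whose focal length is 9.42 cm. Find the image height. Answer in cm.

4.63 cm

1/d_i = 1/f − 1/d_o = 1/(9.420) − 1/(2.70) = -0.2642, so d_i = -3.785 cm.
m = −d_i/d_o = +1.402.
|h_i| = |m|·h_o = 1.402 × 3.3 = 4.63 cm. The image is virtual, upright and enlarged, on the same side as the object.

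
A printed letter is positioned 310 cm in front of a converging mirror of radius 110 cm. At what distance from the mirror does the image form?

f = R/2 = 110/2 = 55.00 cm.
Mirror equation: 1/d_i = 1/f − 1/d_o = 1/(55.00) − 1/(310) = 0.01818 − 0.003226 = 0.01496, so d_i = 66.9 cm.
The image is real, inverted and reduced, in front of the mirror.

66.9 cm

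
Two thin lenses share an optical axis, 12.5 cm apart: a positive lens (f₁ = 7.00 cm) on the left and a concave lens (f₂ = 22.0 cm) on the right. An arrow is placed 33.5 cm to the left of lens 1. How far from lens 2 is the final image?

3.13 cm

Lens 1: 1/d_i1 = 1/f₁ − 1/d_o1 = 1/(7.00) − 1/(33.5) = 0.1130, so d_i1 = 8.849 cm.
The intermediate image is 8.849 cm to the right of lens 1, which is 12.5 − (8.849) = 3.651 cm to the left of lens 2, so d_o2 = +3.651 cm.
Lens 2 is diverging, so f₂ = −22.0 cm.
Lens 2: 1/d_i2 = 1/f₂ − 1/d_o2 = 1/(-22.0) − 1/(3.651) = -0.3194, so d_i2 = -3.13 cm.
The final image is virtual, 3.13 cm to the left of lens 2 (overall magnification ≈ -0.23).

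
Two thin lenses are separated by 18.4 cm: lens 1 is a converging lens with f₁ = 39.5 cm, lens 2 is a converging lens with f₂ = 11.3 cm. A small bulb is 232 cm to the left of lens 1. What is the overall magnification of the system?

Lens 1: 1/d_i1 = 1/(39.5) − 1/(232) = 0.02101, so d_i1 = 47.61 cm; m₁ = −d_i1/d_o1 = -0.2052.
d_o2 = 18.4 − (47.61) = -29.21 cm (virtual object).
Lens 2: 1/d_i2 = 1/(11.3) − 1/(-29.21) = 0.1227, so d_i2 = 8.148 cm; m₂ = −d_i2/d_o2 = +0.2789.
m = m₁·m₂ = (-0.2052)(+0.2789) = -0.0572.

m = -0.0572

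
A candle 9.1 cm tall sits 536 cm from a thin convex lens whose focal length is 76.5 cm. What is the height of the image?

1/d_i = 1/f − 1/d_o = 1/(76.50) − 1/(536) = 0.01121, so d_i = 89.24 cm.
m = −d_i/d_o = -0.1665.
|h_i| = |m|·h_o = 0.1665 × 9.1 = 1.52 cm. The image is real, inverted and reduced, on the far side of the lens.

1.52 cm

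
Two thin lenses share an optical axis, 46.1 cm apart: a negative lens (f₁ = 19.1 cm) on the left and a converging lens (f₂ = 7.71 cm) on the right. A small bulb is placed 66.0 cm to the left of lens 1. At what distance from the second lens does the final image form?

8.83 cm

Lens 1 is diverging, so f₁ = −19.1 cm.
Lens 1: 1/d_i1 = 1/f₁ − 1/d_o1 = 1/(-19.1) − 1/(66.0) = -0.06751, so d_i1 = -14.81 cm.
The intermediate image is 14.81 cm to the left of lens 1 (virtual), which is 46.1 − (-14.81) = 60.91 cm to the left of lens 2, so d_o2 = +60.91 cm.
Lens 2: 1/d_i2 = 1/f₂ − 1/d_o2 = 1/(7.71) − 1/(60.91) = 0.1133, so d_i2 = 8.83 cm.
The final image is real, 8.83 cm to the right of lens 2 (overall magnification ≈ -0.033).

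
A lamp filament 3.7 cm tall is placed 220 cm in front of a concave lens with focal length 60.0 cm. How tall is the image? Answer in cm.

For a concave lens, f = -60.0 cm.
1/d_i = 1/f − 1/d_o = 1/(-60.00) − 1/(220) = -0.02121, so d_i = -47.14 cm.
m = −d_i/d_o = +0.2143.
|h_i| = |m|·h_o = 0.2143 × 3.7 = 0.793 cm. The image is virtual, upright and reduced, on the same side as the object.

0.793 cm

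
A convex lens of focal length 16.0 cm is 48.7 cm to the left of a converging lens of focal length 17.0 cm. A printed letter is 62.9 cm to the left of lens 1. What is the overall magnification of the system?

Lens 1: 1/d_i1 = 1/(16.0) − 1/(62.9) = 0.04660, so d_i1 = 21.46 cm; m₁ = −d_i1/d_o1 = -0.3412.
d_o2 = 48.7 − (21.46) = 27.24 cm.
Lens 2: 1/d_i2 = 1/(17.0) − 1/(27.24) = 0.02211, so d_i2 = 45.22 cm; m₂ = −d_i2/d_o2 = -1.660.
m = m₁·m₂ = (-0.3412)(-1.660) = +0.566.

m = +0.566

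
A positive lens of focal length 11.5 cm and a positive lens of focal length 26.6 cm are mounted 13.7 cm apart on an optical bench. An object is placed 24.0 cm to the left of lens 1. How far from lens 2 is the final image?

Lens 1: 1/d_i1 = 1/f₁ − 1/d_o1 = 1/(11.5) − 1/(24.0) = 0.04529, so d_i1 = 22.08 cm.
The intermediate image is 22.08 cm to the right of lens 1, which lies 8.380 cm to the right of lens 2 — a virtual object — so d_o2 = −8.380 cm.
Lens 2: 1/d_i2 = 1/f₂ − 1/d_o2 = 1/(26.6) − 1/(-8.380) = 0.1569, so d_i2 = 6.37 cm.
The final image is real, 6.37 cm to the right of lens 2 (overall magnification ≈ -0.70).

6.37 cm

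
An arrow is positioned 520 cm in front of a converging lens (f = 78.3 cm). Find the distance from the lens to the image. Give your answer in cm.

Lens equation: 1/v = 1/f − 1/u = 1/(78.30) − 1/(520) = 0.01277 − 0.001923 = 0.01085, so v = 92.2 cm.
The image is real, inverted and reduced, on the far side of the lens.

92.2 cm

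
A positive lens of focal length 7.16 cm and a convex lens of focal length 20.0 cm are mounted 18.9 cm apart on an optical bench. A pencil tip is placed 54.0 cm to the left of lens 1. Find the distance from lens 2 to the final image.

22.8 cm

Lens 1: 1/d_i1 = 1/f₁ − 1/d_o1 = 1/(7.16) − 1/(54.0) = 0.1211, so d_i1 = 8.254 cm.
The intermediate image is 8.254 cm to the right of lens 1, which is 18.9 − (8.254) = 10.65 cm to the left of lens 2, so d_o2 = +10.65 cm.
Lens 2: 1/d_i2 = 1/f₂ − 1/d_o2 = 1/(20.0) − 1/(10.65) = -0.04390, so d_i2 = -22.8 cm.
The final image is virtual, 22.8 cm to the left of lens 2 (overall magnification ≈ -0.33).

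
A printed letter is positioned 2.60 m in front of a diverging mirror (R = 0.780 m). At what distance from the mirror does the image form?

f = R/2 = 0.780/2 = 0.3900 m; for a diverging mirror, f = -0.3900 m.
Mirror equation: 1/s_i = 1/f − 1/s_o = 1/(-0.3900) − 1/(2.60) = -2.564 − 0.3846 = -2.949, so s_i = -0.339 m.
The image is virtual, upright and reduced, behind the mirror.

0.339 m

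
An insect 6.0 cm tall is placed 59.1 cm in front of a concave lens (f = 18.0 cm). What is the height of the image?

1.40 cm

For a concave lens, f = -18.0 cm.
1/d_i = 1/f − 1/d_o = 1/(-18.00) − 1/(59.1) = -0.07248, so d_i = -13.80 cm.
m = −d_i/d_o = +0.2335.
|h_i| = |m|·h_o = 0.2335 × 6.0 = 1.40 cm. The image is virtual, upright and reduced, on the same side as the object.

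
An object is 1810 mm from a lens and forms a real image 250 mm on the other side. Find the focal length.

Real image ⇒ d_i = +250 mm.
1/f = 1/d_o + 1/d_i = 1/(1810) + 1/(250) = 0.004552, so f = 220 mm.
Since f is positive, the lens is converging.

f = 220 mm (converging)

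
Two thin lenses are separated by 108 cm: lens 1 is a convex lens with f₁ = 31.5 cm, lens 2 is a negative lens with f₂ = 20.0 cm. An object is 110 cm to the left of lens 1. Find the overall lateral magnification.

m = -0.0957

Lens 1: 1/d_i1 = 1/(31.5) − 1/(110) = 0.02266, so d_i1 = 44.14 cm; m₁ = −d_i1/d_o1 = -0.4013.
d_o2 = 108 − (44.14) = 63.86 cm.
f₂ = −20.0 cm (diverging).
Lens 2: 1/d_i2 = 1/(-20.0) − 1/(63.86) = -0.06566, so d_i2 = -15.23 cm; m₂ = −d_i2/d_o2 = +0.2385.
m = m₁·m₂ = (-0.4013)(+0.2385) = -0.0957.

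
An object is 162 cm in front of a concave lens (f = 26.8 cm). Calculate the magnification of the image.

For a concave lens, f = -26.8 cm.
1/d_i = 1/f − 1/d_o = 1/(-26.80) − 1/(162) = -0.04349, so d_i = -23.00 cm.
m = −d_i/d_o = −(-23.00)/(162) = +0.142.
The image is virtual, upright and reduced, on the same side as the object.

m = +0.142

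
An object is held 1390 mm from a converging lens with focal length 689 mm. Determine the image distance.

1370 mm

Lens equation: 1/d_i = 1/f − 1/d_o = 1/(689.0) − 1/(1390) = 0.001451 − 0.0007194 = 0.0007320, so d_i = 1370 mm.
The image is real, inverted and reduced, on the far side of the lens.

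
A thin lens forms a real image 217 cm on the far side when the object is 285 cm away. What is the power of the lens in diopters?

P = +0.812 D

d_i = +217 cm.
1/f = 1/d_o + 1/d_i = 1/(285) + 1/(217) = 0.008117 cm⁻¹.
f = 123.2 cm = 1.232 m, so P = 1/f = +0.812 D.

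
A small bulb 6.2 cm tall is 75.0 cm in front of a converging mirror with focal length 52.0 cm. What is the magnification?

1/d_i = 1/f − 1/d_o = 1/(52.00) − 1/(75.0) = 0.005897, so d_i = 169.6 cm.
m = −d_i/d_o = −(169.6)/(75.0) = -2.26.
The image is real, inverted and enlarged, in front of the mirror.

m = -2.26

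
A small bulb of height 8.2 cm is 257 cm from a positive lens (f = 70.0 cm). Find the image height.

3.07 cm

1/d_i = 1/f − 1/d_o = 1/(70.00) − 1/(257) = 0.01039, so d_i = 96.20 cm.
m = −d_i/d_o = -0.3743.
|h_i| = |m|·h_o = 0.3743 × 8.2 = 3.07 cm. The image is real, inverted and reduced, on the far side of the lens.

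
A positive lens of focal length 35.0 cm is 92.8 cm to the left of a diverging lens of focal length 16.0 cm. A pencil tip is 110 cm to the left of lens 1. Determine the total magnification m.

Lens 1: 1/d_i1 = 1/(35.0) − 1/(110) = 0.01948, so d_i1 = 51.33 cm; m₁ = −d_i1/d_o1 = -0.4666.
d_o2 = 92.8 − (51.33) = 41.47 cm.
f₂ = −16.0 cm (diverging).
Lens 2: 1/d_i2 = 1/(-16.0) − 1/(41.47) = -0.08661, so d_i2 = -11.55 cm; m₂ = −d_i2/d_o2 = +0.2784.
m = m₁·m₂ = (-0.4666)(+0.2784) = -0.130.

m = -0.130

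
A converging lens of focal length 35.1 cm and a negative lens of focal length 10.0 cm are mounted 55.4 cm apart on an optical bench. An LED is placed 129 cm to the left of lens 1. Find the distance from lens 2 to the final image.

4.18 cm

Lens 1: 1/d_i1 = 1/f₁ − 1/d_o1 = 1/(35.1) − 1/(129) = 0.02074, so d_i1 = 48.22 cm.
The intermediate image is 48.22 cm to the right of lens 1, which is 55.4 − (48.22) = 7.180 cm to the left of lens 2, so d_o2 = +7.180 cm.
Lens 2 is diverging, so f₂ = −10.0 cm.
Lens 2: 1/d_i2 = 1/f₂ − 1/d_o2 = 1/(-10.0) − 1/(7.180) = -0.2393, so d_i2 = -4.18 cm.
The final image is virtual, 4.18 cm to the left of lens 2 (overall magnification ≈ -0.22).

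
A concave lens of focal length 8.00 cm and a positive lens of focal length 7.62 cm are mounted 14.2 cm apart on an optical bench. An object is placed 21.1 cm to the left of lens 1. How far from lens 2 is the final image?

Lens 1 is diverging, so f₁ = −8.00 cm.
Lens 1: 1/d_i1 = 1/f₁ − 1/d_o1 = 1/(-8.00) − 1/(21.1) = -0.1724, so d_i1 = -5.801 cm.
The intermediate image is 5.801 cm to the left of lens 1 (virtual), which is 14.2 − (-5.801) = 20.00 cm to the left of lens 2, so d_o2 = +20.00 cm.
Lens 2: 1/d_i2 = 1/f₂ − 1/d_o2 = 1/(7.62) − 1/(20.00) = 0.08123, so d_i2 = 12.3 cm.
The final image is real, 12.3 cm to the right of lens 2 (overall magnification ≈ -0.17).

12.3 cm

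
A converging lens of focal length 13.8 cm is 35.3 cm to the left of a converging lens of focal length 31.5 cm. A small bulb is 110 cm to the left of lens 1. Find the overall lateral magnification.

m = -0.377

Lens 1: 1/d_i1 = 1/(13.8) − 1/(110) = 0.06337, so d_i1 = 15.78 cm; m₁ = −d_i1/d_o1 = -0.1435.
d_o2 = 35.3 − (15.78) = 19.52 cm.
Lens 2: 1/d_i2 = 1/(31.5) − 1/(19.52) = -0.01948, so d_i2 = -51.33 cm; m₂ = −d_i2/d_o2 = +2.629.
m = m₁·m₂ = (-0.1435)(+2.629) = -0.377.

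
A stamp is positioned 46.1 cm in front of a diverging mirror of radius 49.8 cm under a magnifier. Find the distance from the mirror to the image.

16.2 cm

f = R/2 = 49.8/2 = 24.90 cm; for a diverging mirror, f = -24.90 cm.
Mirror equation: 1/v = 1/f − 1/u = 1/(-24.90) − 1/(46.1) = -0.04016 − 0.02169 = -0.06185, so v = -16.2 cm.
The image is virtual, upright and reduced, behind the mirror.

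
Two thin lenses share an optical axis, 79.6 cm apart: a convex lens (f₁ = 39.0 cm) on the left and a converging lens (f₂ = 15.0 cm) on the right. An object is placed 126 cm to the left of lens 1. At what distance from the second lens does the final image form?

Lens 1: 1/d_i1 = 1/f₁ − 1/d_o1 = 1/(39.0) − 1/(126) = 0.01770, so d_i1 = 56.48 cm.
The intermediate image is 56.48 cm to the right of lens 1, which is 79.6 − (56.48) = 23.12 cm to the left of lens 2, so d_o2 = +23.12 cm.
Lens 2: 1/d_i2 = 1/f₂ − 1/d_o2 = 1/(15.0) − 1/(23.12) = 0.02341, so d_i2 = 42.7 cm.
The final image is real, 42.7 cm to the right of lens 2 (overall magnification ≈ 0.83).

42.7 cm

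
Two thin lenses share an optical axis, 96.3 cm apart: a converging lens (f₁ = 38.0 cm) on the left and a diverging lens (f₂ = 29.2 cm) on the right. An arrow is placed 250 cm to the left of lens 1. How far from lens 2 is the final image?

Lens 1: 1/d_i1 = 1/f₁ − 1/d_o1 = 1/(38.0) − 1/(250) = 0.02232, so d_i1 = 44.81 cm.
The intermediate image is 44.81 cm to the right of lens 1, which is 96.3 − (44.81) = 51.49 cm to the left of lens 2, so d_o2 = +51.49 cm.
Lens 2 is diverging, so f₂ = −29.2 cm.
Lens 2: 1/d_i2 = 1/f₂ − 1/d_o2 = 1/(-29.2) − 1/(51.49) = -0.05367, so d_i2 = -18.6 cm.
The final image is virtual, 18.6 cm to the left of lens 2 (overall magnification ≈ -0.065).

18.6 cm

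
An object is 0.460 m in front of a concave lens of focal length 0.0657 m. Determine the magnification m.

For a concave lens, f = -0.0657 m.
1/d_i = 1/f − 1/d_o = 1/(-0.06570) − 1/(0.460) = -17.39, so d_i = -0.05749 m.
m = −d_i/d_o = −(-0.05749)/(0.460) = +0.125.
The image is virtual, upright and reduced, on the same side as the object.

m = +0.125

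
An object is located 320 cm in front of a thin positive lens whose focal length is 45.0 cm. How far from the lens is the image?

52.4 cm

Thin-lens equation: 1/s_i = 1/f − 1/s_o = 1/(45.00) − 1/(320) = 0.02222 − 0.003125 = 0.01910, so s_i = 52.4 cm.
The image is real, inverted and reduced, on the far side of the lens.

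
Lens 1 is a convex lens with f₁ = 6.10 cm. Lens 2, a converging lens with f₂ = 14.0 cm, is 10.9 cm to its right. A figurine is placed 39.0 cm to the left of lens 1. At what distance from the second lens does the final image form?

4.97 cm

Lens 1: 1/d_i1 = 1/f₁ − 1/d_o1 = 1/(6.10) − 1/(39.0) = 0.1383, so d_i1 = 7.231 cm.
The intermediate image is 7.231 cm to the right of lens 1, which is 10.9 − (7.231) = 3.669 cm to the left of lens 2, so d_o2 = +3.669 cm.
Lens 2: 1/d_i2 = 1/f₂ − 1/d_o2 = 1/(14.0) − 1/(3.669) = -0.2011, so d_i2 = -4.97 cm.
The final image is virtual, 4.97 cm to the left of lens 2 (overall magnification ≈ -0.25).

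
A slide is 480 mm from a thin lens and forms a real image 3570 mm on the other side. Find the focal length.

f = 423 mm (converging)

Real image ⇒ d_i = +3570 mm.
1/f = 1/d_o + 1/d_i = 1/(480) + 1/(3570) = 0.002363, so f = 423 mm.
Since f is positive, the thin lens is converging.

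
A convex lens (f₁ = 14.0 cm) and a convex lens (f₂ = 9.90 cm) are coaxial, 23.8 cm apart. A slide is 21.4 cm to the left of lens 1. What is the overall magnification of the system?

m = -0.704

Lens 1: 1/d_i1 = 1/(14.0) − 1/(21.4) = 0.02470, so d_i1 = 40.49 cm; m₁ = −d_i1/d_o1 = -1.892.
d_o2 = 23.8 − (40.49) = -16.69 cm (virtual object).
Lens 2: 1/d_i2 = 1/(9.90) − 1/(-16.69) = 0.1609, so d_i2 = 6.214 cm; m₂ = −d_i2/d_o2 = +0.3723.
m = m₁·m₂ = (-1.892)(+0.3723) = -0.704.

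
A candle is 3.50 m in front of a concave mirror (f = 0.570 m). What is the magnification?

m = -0.195

1/d_i = 1/f − 1/d_o = 1/(0.5700) − 1/(3.50) = 1.469, so d_i = 0.6809 m.
m = −d_i/d_o = −(0.6809)/(3.50) = -0.195.
The image is real, inverted and reduced, in front of the mirror.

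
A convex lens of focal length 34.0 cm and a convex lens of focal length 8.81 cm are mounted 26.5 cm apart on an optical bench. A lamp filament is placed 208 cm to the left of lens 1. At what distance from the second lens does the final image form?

5.43 cm

Lens 1: 1/d_i1 = 1/f₁ − 1/d_o1 = 1/(34.0) − 1/(208) = 0.02460, so d_i1 = 40.64 cm.
The intermediate image is 40.64 cm to the right of lens 1, which lies 14.14 cm to the right of lens 2 — a virtual object — so d_o2 = −14.14 cm.
Lens 2: 1/d_i2 = 1/f₂ − 1/d_o2 = 1/(8.81) − 1/(-14.14) = 0.1842, so d_i2 = 5.43 cm.
The final image is real, 5.43 cm to the right of lens 2 (overall magnification ≈ -0.075).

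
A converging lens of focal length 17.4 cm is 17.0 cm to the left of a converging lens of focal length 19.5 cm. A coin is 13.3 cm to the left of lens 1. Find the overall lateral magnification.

Lens 1: 1/d_i1 = 1/(17.4) − 1/(13.3) = -0.01772, so d_i1 = -56.44 cm; m₁ = −d_i1/d_o1 = +4.244.
d_o2 = 17.0 − (-56.44) = 73.44 cm.
Lens 2: 1/d_i2 = 1/(19.5) − 1/(73.44) = 0.03767, so d_i2 = 26.55 cm; m₂ = −d_i2/d_o2 = -0.3615.
m = m₁·m₂ = (+4.244)(-0.3615) = -1.53.

m = -1.53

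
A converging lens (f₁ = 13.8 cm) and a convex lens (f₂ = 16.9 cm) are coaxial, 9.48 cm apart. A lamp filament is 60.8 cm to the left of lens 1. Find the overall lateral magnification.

m = -0.196

Lens 1: 1/d_i1 = 1/(13.8) − 1/(60.8) = 0.05602, so d_i1 = 17.85 cm; m₁ = −d_i1/d_o1 = -0.2936.
d_o2 = 9.48 − (17.85) = -8.370 cm (virtual object).
Lens 2: 1/d_i2 = 1/(16.9) − 1/(-8.370) = 0.1786, so d_i2 = 5.598 cm; m₂ = −d_i2/d_o2 = +0.6688.
m = m₁·m₂ = (-0.2936)(+0.6688) = -0.196.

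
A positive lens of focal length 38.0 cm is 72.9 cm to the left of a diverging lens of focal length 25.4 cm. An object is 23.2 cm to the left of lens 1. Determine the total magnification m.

Lens 1: 1/d_i1 = 1/(38.0) − 1/(23.2) = -0.01679, so d_i1 = -59.57 cm; m₁ = −d_i1/d_o1 = +2.568.
d_o2 = 72.9 − (-59.57) = 132.5 cm.
f₂ = −25.4 cm (diverging).
Lens 2: 1/d_i2 = 1/(-25.4) − 1/(132.5) = -0.04692, so d_i2 = -21.31 cm; m₂ = −d_i2/d_o2 = +0.1609.
m = m₁·m₂ = (+2.568)(+0.1609) = +0.413.

m = +0.413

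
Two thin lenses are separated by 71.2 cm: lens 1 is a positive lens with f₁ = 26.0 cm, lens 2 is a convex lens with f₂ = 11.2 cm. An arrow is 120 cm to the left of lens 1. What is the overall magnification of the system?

Lens 1: 1/d_i1 = 1/(26.0) − 1/(120) = 0.03013, so d_i1 = 33.19 cm; m₁ = −d_i1/d_o1 = -0.2766.
d_o2 = 71.2 − (33.19) = 38.01 cm.
Lens 2: 1/d_i2 = 1/(11.2) − 1/(38.01) = 0.06298, so d_i2 = 15.88 cm; m₂ = −d_i2/d_o2 = -0.4178.
m = m₁·m₂ = (-0.2766)(-0.4178) = +0.116.

m = +0.116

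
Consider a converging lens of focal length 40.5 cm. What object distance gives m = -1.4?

m = −d_i/d_o ⇒ d_i = −m·d_o.
1/f = 1/d_o + 1/d_i = 1/d_o − 1/(m·d_o) = (1 − 1/m)/d_o, so d_o = f(1 − 1/m) = (40.50)(1 − 1/(-1.4)) = 69.4 cm.

69.4 cm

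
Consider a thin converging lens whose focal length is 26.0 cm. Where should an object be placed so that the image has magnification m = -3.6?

m = −d_i/d_o ⇒ d_i = −m·d_o.
1/f = 1/d_o + 1/d_i = 1/d_o − 1/(m·d_o) = (1 − 1/m)/d_o, so d_o = f(1 − 1/m) = (26.00)(1 − 1/(-3.6)) = 33.2 cm.

33.2 cm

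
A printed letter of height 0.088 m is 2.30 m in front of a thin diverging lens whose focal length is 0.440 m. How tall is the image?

0.0141 m

For a diverging lens, f = -0.440 m.
1/d_i = 1/f − 1/d_o = 1/(-0.4400) − 1/(2.30) = -2.708, so d_i = -0.3693 m.
m = −d_i/d_o = +0.1606.
|h_i| = |m|·h_o = 0.1606 × 0.088 = 0.0141 m. The image is virtual, upright and reduced, on the same side as the object.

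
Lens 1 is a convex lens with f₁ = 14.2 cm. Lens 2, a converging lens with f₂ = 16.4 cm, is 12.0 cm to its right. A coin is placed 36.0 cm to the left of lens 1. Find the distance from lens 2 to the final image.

6.74 cm

Lens 1: 1/d_i1 = 1/f₁ − 1/d_o1 = 1/(14.2) − 1/(36.0) = 0.04264, so d_i1 = 23.45 cm.
The intermediate image is 23.45 cm to the right of lens 1, which lies 11.45 cm to the right of lens 2 — a virtual object — so d_o2 = −11.45 cm.
Lens 2: 1/d_i2 = 1/f₂ − 1/d_o2 = 1/(16.4) − 1/(-11.45) = 0.1483, so d_i2 = 6.74 cm.
The final image is real, 6.74 cm to the right of lens 2 (overall magnification ≈ -0.38).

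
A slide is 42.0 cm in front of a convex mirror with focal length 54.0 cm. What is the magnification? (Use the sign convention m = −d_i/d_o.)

m = +0.562

For a convex mirror, f = -54.0 cm.
1/d_i = 1/f − 1/d_o = 1/(-54.00) − 1/(42.0) = -0.04233, so d_i = -23.62 cm.
m = −d_i/d_o = −(-23.62)/(42.0) = +0.562.
The image is virtual, upright and reduced, behind the mirror.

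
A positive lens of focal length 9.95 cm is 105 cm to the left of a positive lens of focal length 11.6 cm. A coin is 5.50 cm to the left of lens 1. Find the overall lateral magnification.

m = -0.245

Lens 1: 1/d_i1 = 1/(9.95) − 1/(5.50) = -0.08132, so d_i1 = -12.30 cm; m₁ = −d_i1/d_o1 = +2.236.
d_o2 = 105 − (-12.30) = 117.3 cm.
Lens 2: 1/d_i2 = 1/(11.6) − 1/(117.3) = 0.07768, so d_i2 = 12.87 cm; m₂ = −d_i2/d_o2 = -0.1097.
m = m₁·m₂ = (+2.236)(-0.1097) = -0.245.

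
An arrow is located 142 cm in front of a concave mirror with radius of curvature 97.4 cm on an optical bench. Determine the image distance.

74.1 cm

f = R/2 = 97.4/2 = 48.70 cm.
Mirror equation: 1/q = 1/f − 1/p = 1/(48.70) − 1/(142) = 0.02053 − 0.007042 = 0.01349, so q = 74.1 cm.
The image is real, inverted and reduced, in front of the mirror.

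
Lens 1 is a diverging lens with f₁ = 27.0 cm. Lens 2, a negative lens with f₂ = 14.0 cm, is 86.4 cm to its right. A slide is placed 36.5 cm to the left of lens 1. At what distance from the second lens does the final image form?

Lens 1 is diverging, so f₁ = −27.0 cm.
Lens 1: 1/d_i1 = 1/f₁ − 1/d_o1 = 1/(-27.0) − 1/(36.5) = -0.06443, so d_i1 = -15.52 cm.
The intermediate image is 15.52 cm to the left of lens 1 (virtual), which is 86.4 − (-15.52) = 101.9 cm to the left of lens 2, so d_o2 = +101.9 cm.
Lens 2 is diverging, so f₂ = −14.0 cm.
Lens 2: 1/d_i2 = 1/f₂ − 1/d_o2 = 1/(-14.0) − 1/(101.9) = -0.08124, so d_i2 = -12.3 cm.
The final image is virtual, 12.3 cm to the left of lens 2 (overall magnification ≈ 0.051).

12.3 cm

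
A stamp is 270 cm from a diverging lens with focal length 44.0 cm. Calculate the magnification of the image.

m = +0.140

For a diverging lens, f = -44.0 cm.
1/d_i = 1/f − 1/d_o = 1/(-44.00) − 1/(270) = -0.02643, so d_i = -37.83 cm.
m = −d_i/d_o = −(-37.83)/(270) = +0.140.
The image is virtual, upright and reduced, on the same side as the object.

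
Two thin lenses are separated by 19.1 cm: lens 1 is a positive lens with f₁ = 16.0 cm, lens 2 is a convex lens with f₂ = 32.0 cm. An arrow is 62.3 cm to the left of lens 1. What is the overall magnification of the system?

m = -0.321

Lens 1: 1/d_i1 = 1/(16.0) − 1/(62.3) = 0.04645, so d_i1 = 21.53 cm; m₁ = −d_i1/d_o1 = -0.3456.
d_o2 = 19.1 − (21.53) = -2.430 cm (virtual object).
Lens 2: 1/d_i2 = 1/(32.0) − 1/(-2.430) = 0.4428, so d_i2 = 2.258 cm; m₂ = −d_i2/d_o2 = +0.9294.
m = m₁·m₂ = (-0.3456)(+0.9294) = -0.321.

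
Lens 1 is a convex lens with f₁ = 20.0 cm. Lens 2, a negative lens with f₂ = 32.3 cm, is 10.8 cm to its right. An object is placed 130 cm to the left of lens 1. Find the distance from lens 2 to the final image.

Lens 1: 1/d_i1 = 1/f₁ − 1/d_o1 = 1/(20.0) − 1/(130) = 0.04231, so d_i1 = 23.64 cm.
The intermediate image is 23.64 cm to the right of lens 1, which lies 12.84 cm to the right of lens 2 — a virtual object — so d_o2 = −12.84 cm.
Lens 2 is diverging, so f₂ = −32.3 cm.
Lens 2: 1/d_i2 = 1/f₂ − 1/d_o2 = 1/(-32.3) − 1/(-12.84) = 0.04692, so d_i2 = 21.3 cm.
The final image is real, 21.3 cm to the right of lens 2 (overall magnification ≈ -0.30).

21.3 cm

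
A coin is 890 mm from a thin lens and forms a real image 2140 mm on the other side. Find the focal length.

Real image ⇒ d_i = +2140 mm.
1/f = 1/d_o + 1/d_i = 1/(890) + 1/(2140) = 0.001591, so f = 629 mm.
Since f is positive, the thin lens is converging.

f = 629 mm (converging)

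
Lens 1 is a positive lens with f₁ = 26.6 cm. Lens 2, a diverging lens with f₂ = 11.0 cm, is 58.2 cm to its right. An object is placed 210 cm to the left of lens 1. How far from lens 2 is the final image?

7.88 cm

Lens 1: 1/d_i1 = 1/f₁ − 1/d_o1 = 1/(26.6) − 1/(210) = 0.03283, so d_i1 = 30.46 cm.
The intermediate image is 30.46 cm to the right of lens 1, which is 58.2 − (30.46) = 27.74 cm to the left of lens 2, so d_o2 = +27.74 cm.
Lens 2 is diverging, so f₂ = −11.0 cm.
Lens 2: 1/d_i2 = 1/f₂ − 1/d_o2 = 1/(-11.0) − 1/(27.74) = -0.1270, so d_i2 = -7.88 cm.
The final image is virtual, 7.88 cm to the left of lens 2 (overall magnification ≈ -0.041).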